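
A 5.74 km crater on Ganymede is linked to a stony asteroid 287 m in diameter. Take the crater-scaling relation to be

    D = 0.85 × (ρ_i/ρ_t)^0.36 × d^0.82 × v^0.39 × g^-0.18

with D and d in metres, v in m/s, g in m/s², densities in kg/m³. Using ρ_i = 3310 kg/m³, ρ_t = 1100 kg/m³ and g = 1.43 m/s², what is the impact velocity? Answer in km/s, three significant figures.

v ≈ 19.1 km/s

Rearranging for v: v = [D / (0.85 · (3310/1100)^0.36 · 287^0.82 · 1.43^-0.18)]^(1/0.39).
D = 5740 m.
(3310/1100)^0.36 = 1.487
287^0.82 = 103.6
1.43^-0.18 = 0.9376
Denominator = 0.85 × 1.487 × 103.6 × 0.9376 = 122.8
D / 122.8 = 5740 / 122.8 = 46.74
v = 46.74^(1/0.39) = 46.74^2.5641 = 19109 m/s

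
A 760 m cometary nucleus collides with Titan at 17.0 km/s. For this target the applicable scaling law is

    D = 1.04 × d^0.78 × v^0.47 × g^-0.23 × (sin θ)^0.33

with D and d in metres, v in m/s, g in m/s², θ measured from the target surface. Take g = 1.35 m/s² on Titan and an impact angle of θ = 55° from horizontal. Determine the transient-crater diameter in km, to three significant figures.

In SI units: v = 17000 m/s.
d^0.78 = 760^0.78 = 176.6
v^0.47 = 17000^0.47 = 97.34
g^-0.23 = 1.35^-0.23 = 0.9333
(sin 55°)^0.33 = 0.8192^0.33 = 0.9363
D = 1.04 × 176.6 × 97.34 × 0.9333 × 0.9363 = 15623 m
   = 15.62 km

D ≈ 15.6 km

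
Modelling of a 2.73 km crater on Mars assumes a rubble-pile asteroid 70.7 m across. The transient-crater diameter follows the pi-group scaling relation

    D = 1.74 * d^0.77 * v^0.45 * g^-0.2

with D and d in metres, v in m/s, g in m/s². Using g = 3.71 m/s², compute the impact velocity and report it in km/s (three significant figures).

v ≈ 15.5 km/s

Rearranging for v: v = [D / (1.74 · 70.7^0.77 · 3.71^-0.2)]^(1/0.45).
D = 2730 m.
70.7^0.77 = 26.55
3.71^-0.2 = 0.7694
Denominator = 1.74 × 26.55 × 0.7694 = 35.54
D / 35.54 = 2730 / 35.54 = 76.81
v = 76.81^(1/0.45) = 76.81^2.2222 = 15480 m/s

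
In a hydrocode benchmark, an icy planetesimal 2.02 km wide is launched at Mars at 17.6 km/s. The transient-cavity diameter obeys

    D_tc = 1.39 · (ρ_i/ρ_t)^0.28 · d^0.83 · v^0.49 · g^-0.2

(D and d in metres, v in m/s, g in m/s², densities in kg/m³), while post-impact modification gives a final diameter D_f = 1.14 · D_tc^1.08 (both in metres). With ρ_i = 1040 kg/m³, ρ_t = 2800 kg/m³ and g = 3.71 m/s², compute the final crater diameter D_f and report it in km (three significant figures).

D_f ≈ 147 km

In SI: d = 2020 m, v = 17600 m/s.
(ρ_i/ρ_t)^0.28 = (1040/2800)^0.28 = 0.7578
d^0.83 = 2020^0.83 = 553.9
v^0.49 = 17600^0.49 = 120.3
g^-0.2 = 3.71^-0.2 = 0.7694
D_tc = 1.39 × 0.7578 × 553.9 × 120.3 × 0.7694 = 54000 m
D_f = 1.14 × (54000)^1.08 = 1.472 × 10^5 m
     = 147.2 km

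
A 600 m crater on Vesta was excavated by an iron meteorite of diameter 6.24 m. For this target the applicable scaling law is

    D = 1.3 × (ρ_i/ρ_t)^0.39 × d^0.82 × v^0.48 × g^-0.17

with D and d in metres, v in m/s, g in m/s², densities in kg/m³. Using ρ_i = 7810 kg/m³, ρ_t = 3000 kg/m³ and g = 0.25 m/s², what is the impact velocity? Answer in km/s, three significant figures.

Rearranging for v: v = [D / (1.3 · (7810/3000)^0.39 · 6.24^0.82 · 0.25^-0.17)]^(1/0.48).
(7810/3000)^0.39 = 1.452
6.24^0.82 = 4.488
0.25^-0.17 = 1.266
Denominator = 1.3 × 1.452 × 4.488 × 1.266 = 10.72
D / 10.72 = 600 / 10.72 = 55.97
v = 55.97^(1/0.48) = 55.97^2.0833 = 4380 m/s

v ≈ 4.38 km/s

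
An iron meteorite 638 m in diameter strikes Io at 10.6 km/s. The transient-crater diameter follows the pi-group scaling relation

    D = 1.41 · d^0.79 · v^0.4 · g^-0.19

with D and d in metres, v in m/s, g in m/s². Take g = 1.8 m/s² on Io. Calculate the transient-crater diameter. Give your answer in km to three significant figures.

D ≈ 8.45 km

In SI units: v = 10600 m/s.
d^0.79 = 638^0.79 = 164.4
v^0.4 = 10600^0.4 = 40.75
g^-0.19 = 1.8^-0.19 = 0.8943
D = 1.41 × 164.4 × 40.75 × 0.8943 = 8448 m
   = 8.448 km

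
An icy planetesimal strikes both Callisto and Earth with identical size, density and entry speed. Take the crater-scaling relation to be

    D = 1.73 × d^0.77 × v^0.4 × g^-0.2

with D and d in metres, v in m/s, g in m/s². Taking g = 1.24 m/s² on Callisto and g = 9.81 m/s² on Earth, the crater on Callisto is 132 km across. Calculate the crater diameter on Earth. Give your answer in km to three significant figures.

D ≈ 87.3 km

All impactor-dependent factors cancel in the ratio, leaving D_Earth/D_Callisto = (g_Earth/g_Callisto)^-0.2.
(9.81/1.24)^-0.2 = 7.911^-0.2 = 0.6612
D_Earth = 0.6612 × 132 km = 87.3 km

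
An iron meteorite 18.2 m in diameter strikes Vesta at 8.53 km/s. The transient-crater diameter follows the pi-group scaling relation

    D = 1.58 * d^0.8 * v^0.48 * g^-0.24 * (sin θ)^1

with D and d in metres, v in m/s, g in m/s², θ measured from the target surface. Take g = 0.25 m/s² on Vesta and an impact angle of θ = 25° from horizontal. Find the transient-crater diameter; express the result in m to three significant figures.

In SI units: v = 8530 m/s.
d^0.8 = 18.2^0.8 = 10.19
v^0.48 = 8530^0.48 = 77.06
g^-0.24 = 0.25^-0.24 = 1.395
(sin 25°)^1 = 0.4226^1 = 0.4226
D = 1.58 × 10.19 × 77.06 × 1.395 × 0.4226 = 731.4 m

D ≈ 731 m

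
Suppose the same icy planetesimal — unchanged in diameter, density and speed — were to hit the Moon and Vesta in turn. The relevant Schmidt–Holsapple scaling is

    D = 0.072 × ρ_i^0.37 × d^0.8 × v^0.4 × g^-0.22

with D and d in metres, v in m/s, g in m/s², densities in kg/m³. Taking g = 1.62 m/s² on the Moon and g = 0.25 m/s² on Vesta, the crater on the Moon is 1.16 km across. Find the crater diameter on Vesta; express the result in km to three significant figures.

All impactor-dependent factors cancel in the ratio, leaving D_Vesta/D_Moon = (g_Vesta/g_Moon)^-0.22.
(0.25/1.62)^-0.22 = 0.1543^-0.22 = 1.509
D_Vesta = 1.509 × 1.16 km = 1.75 km

D ≈ 1.75 km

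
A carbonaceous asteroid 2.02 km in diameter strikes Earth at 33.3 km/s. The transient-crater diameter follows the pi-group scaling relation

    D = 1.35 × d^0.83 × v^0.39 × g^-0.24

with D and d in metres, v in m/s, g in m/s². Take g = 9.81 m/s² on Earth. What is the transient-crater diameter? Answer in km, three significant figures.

D ≈ 25.1 km

In SI units: d = 2020 m, v = 33300 m/s.
d^0.83 = 2020^0.83 = 553.9
v^0.39 = 33300^0.39 = 58.04
g^-0.24 = 9.81^-0.24 = 0.5781
D = 1.35 × 553.9 × 58.04 × 0.5781 = 25090 m
   = 25.09 km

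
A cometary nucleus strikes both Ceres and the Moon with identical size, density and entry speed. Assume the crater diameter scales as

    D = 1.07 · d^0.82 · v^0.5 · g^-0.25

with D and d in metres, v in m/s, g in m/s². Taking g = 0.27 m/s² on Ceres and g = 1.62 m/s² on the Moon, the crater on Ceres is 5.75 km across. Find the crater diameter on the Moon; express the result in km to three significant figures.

D ≈ 3.67 km

All impactor-dependent factors cancel in the ratio, leaving D_Moon/D_Ceres = (g_Moon/g_Ceres)^-0.25.
(1.62/0.27)^-0.25 = 6.000^-0.25 = 0.6389
D_Moon = 0.6389 × 5.75 km = 3.67 km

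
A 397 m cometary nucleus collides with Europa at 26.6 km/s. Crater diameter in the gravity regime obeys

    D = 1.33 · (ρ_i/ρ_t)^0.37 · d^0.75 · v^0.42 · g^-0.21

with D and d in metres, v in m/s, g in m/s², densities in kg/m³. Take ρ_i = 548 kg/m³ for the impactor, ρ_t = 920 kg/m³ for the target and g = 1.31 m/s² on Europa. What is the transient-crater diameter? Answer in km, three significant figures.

D ≈ 6.66 km

In SI units: v = 26600 m/s.
(ρ_i/ρ_t)^0.37 = (548/920)^0.37 = 0.8256
d^0.75 = 397^0.75 = 88.94
v^0.42 = 26600^0.42 = 72.19
g^-0.21 = 1.31^-0.21 = 0.9449
D = 1.33 × 0.8256 × 88.94 × 72.19 × 0.9449 = 6662 m
   = 6.662 km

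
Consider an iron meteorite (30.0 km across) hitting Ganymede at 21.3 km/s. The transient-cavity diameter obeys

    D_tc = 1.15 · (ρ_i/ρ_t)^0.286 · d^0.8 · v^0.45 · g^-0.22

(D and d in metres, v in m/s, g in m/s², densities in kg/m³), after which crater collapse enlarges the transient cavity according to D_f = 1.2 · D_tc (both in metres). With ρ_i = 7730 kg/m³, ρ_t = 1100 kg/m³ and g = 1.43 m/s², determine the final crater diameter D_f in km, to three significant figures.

D_f ≈ 754 km

In SI: d = 30000 m, v = 21300 m/s.
(ρ_i/ρ_t)^0.286 = (7730/1100)^0.286 = 1.747
d^0.8 = 30000^0.8 = 3817
v^0.45 = 21300^0.45 = 88.67
g^-0.22 = 1.43^-0.22 = 0.9243
D_tc = 1.15 × 1.747 × 3817 × 88.67 × 0.9243 = 6.285 × 10^5 m
D_f = 1.2 × 6.285 × 10^5 = 7.542 × 10^5 m
     = 754.2 km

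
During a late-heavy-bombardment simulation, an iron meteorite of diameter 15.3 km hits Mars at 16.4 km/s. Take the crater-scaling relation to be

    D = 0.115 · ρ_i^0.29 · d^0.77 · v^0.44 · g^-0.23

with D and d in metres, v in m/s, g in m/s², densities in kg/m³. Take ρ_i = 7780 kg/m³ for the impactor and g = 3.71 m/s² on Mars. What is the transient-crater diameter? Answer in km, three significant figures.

D ≈ 136 km

In SI units: d = 15300 m, v = 16400 m/s.
ρ_i^0.29 = 7780^0.29 = 13.44
d^0.77 = 15300^0.77 = 1668
v^0.44 = 16400^0.44 = 71.54
g^-0.23 = 3.71^-0.23 = 0.7397
D = 0.115 × 13.44 × 1668 × 71.54 × 0.7397 = 1.364 × 10^5 m
   = 136.4 km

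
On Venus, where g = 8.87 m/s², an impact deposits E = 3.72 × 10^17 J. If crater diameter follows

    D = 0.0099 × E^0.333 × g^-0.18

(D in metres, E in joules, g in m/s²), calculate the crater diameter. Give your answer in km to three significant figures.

E^0.333 = (3.72 × 10^17)^0.333 = 7.096 × 10^5
g^-0.18 = 8.87^-0.18 = 0.6751
D = 0.0099 × 7.096 × 10^5 × 0.6751 = 4743 m
   = 4.743 km

D ≈ 4.74 km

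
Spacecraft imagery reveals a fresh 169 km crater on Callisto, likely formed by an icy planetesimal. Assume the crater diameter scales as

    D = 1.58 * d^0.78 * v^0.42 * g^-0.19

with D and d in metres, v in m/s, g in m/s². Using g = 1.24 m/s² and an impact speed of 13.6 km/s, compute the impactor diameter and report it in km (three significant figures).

Rearranging for d: d = [D / (1.58 · 13600^0.42 · 1.24^-0.19)]^(1/0.78).
D = 169000 m.
13600^0.42 = 54.46
1.24^-0.19 = 0.9600
Denominator = 1.58 × 54.46 × 0.9600 = 82.60
D / 82.60 = 169000 / 82.60 = 2046
d = 2046^(1/0.78) = 2046^1.2821 = 17576 m

d ≈ 17.6 km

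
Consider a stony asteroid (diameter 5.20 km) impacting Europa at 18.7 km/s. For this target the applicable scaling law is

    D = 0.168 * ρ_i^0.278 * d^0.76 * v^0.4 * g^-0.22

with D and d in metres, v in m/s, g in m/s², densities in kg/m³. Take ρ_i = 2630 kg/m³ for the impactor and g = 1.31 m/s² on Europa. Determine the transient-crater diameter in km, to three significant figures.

In SI units: d = 5200 m, v = 18700 m/s.
ρ_i^0.278 = 2630^0.278 = 8.928
d^0.76 = 5200^0.76 = 667.1
v^0.4 = 18700^0.4 = 51.14
g^-0.22 = 1.31^-0.22 = 0.9423
D = 0.168 × 8.928 × 667.1 × 51.14 × 0.9423 = 48217 m
   = 48.22 km

D ≈ 48.2 km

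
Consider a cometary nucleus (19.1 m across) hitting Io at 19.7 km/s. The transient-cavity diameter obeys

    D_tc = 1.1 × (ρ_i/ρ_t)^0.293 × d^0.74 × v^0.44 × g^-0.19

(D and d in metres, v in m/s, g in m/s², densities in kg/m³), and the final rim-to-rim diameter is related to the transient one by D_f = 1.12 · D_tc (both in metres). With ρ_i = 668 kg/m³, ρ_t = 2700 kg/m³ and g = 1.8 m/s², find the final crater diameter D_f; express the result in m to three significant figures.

v = 19700 m/s.
(ρ_i/ρ_t)^0.293 = (668/2700)^0.293 = 0.6642
d^0.74 = 19.1^0.74 = 8.871
v^0.44 = 19700^0.44 = 77.55
g^-0.19 = 1.8^-0.19 = 0.8943
D_tc = 1.1 × 0.6642 × 8.871 × 77.55 × 0.8943 = 449.5 m
D_f = 1.12 × 449.5 = 503.4 m

D_f ≈ 503 m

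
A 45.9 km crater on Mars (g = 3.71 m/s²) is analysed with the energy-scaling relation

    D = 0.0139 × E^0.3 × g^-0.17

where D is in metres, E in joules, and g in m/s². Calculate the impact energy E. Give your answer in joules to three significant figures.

E ≈ 1.13 × 10^22 J

Rearranging: E = [D / (0.0139 · g^-0.17)]^(1/0.3).
D = 45900 m.
g^-0.17 = 3.71^-0.17 = 0.8002
D / (0.0139 × 0.8002) = 45900 / (0.01112) = 4.128 × 10^6
E = (4.128 × 10^6)^3.3333 = 1.128 × 10^22 J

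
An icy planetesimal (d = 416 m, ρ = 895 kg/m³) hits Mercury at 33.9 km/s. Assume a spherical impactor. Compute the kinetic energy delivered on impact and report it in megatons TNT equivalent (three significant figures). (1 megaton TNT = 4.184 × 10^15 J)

E ≈ 4630 Mt TNT

v = 33900 m/s.
Mass m = (π/6) ρ d³ = (π/6) × 895 × (416)³ = 3.374 × 10^10 kg
E = ½ m v² = 0.5 × 3.374 × 10^10 × (33900)² = 1.939 × 10^19 J
   = 1.939 × 10^19 / 4.184×10^15 = 4634 Mt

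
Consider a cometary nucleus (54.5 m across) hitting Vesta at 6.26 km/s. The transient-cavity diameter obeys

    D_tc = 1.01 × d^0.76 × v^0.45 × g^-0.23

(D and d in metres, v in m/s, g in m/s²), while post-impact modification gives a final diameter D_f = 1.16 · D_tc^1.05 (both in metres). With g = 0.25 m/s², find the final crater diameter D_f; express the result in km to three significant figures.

v = 6260 m/s.
d^0.76 = 54.5^0.76 = 20.88
v^0.45 = 6260^0.45 = 51.10
g^-0.23 = 0.25^-0.23 = 1.376
D_tc = 1.01 × 20.88 × 51.10 × 1.376 = 1483 m
D_f = 1.16 × (1483)^1.05 = 2478 m
     = 2.478 km

D_f ≈ 2.48 km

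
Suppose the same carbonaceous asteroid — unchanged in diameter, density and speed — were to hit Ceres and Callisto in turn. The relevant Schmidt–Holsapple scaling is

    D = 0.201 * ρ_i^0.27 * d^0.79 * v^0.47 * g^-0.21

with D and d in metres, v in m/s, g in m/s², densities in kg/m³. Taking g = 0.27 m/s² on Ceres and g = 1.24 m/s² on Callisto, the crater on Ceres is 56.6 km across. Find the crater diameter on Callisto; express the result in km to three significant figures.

All impactor-dependent factors cancel in the ratio, leaving D_Callisto/D_Ceres = (g_Callisto/g_Ceres)^-0.21.
(1.24/0.27)^-0.21 = 4.593^-0.21 = 0.7260
D_Callisto = 0.7260 × 56.6 km = 41.1 km

D ≈ 41.1 km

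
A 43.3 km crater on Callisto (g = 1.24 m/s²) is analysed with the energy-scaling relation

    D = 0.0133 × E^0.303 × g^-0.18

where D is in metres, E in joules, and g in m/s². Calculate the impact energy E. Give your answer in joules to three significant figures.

Rearranging: E = [D / (0.0133 · g^-0.18)]^(1/0.303).
D = 43300 m.
g^-0.18 = 1.24^-0.18 = 0.9620
D / (0.0133 × 0.9620) = 43300 / (0.01279) = 3.385 × 10^6
E = (3.385 × 10^6)^3.3003 = 3.544 × 10^21 J

E ≈ 3.54 × 10^21 J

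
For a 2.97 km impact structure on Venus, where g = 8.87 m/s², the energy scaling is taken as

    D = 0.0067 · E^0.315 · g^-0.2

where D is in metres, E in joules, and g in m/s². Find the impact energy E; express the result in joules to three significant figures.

E ≈ 3.37 × 10^18 J

Rearranging: E = [D / (0.0067 · g^-0.2)]^(1/0.315).
D = 2970 m.
g^-0.2 = 8.87^-0.2 = 0.6463
D / (0.0067 × 0.6463) = 2970 / (4.330 × 10^-3) = 6.859 × 10^5
E = (6.859 × 10^5)^3.1746 = 3.371 × 10^18 J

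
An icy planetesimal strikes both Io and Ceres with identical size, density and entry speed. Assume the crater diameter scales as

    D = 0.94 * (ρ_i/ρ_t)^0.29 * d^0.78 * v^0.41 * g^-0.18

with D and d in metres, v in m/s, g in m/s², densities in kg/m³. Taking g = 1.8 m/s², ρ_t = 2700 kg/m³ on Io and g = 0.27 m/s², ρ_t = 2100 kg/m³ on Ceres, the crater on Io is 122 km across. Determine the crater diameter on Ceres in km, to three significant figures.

D ≈ 185 km

The impactor-only factors (d, v, ρ_i) cancel in the ratio, leaving D_Ceres/D_Io = (g_Ceres/g_Io)^-0.18 · (ρ_t,Io/ρ_t,Ceres)^0.29.
(0.27/1.8)^-0.18 = 0.1500^-0.18 = 1.407
(2700/2100)^0.29 = 1.286^0.29 = 1.076
Ratio = 1.407 × 1.076 = 1.514
D_Ceres = 1.514 × 122 km = 185 km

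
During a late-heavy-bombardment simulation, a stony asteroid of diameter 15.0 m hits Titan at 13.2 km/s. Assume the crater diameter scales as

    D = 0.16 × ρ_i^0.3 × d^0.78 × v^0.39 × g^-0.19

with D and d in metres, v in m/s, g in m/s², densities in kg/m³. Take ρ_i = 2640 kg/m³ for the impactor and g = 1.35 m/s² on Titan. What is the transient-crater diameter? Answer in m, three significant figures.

D ≈ 537 m

In SI units: v = 13200 m/s.
ρ_i^0.3 = 2640^0.3 = 10.63
d^0.78 = 15^0.78 = 8.267
v^0.39 = 13200^0.39 = 40.46
g^-0.19 = 1.35^-0.19 = 0.9446
D = 0.16 × 10.63 × 8.267 × 40.46 × 0.9446 = 537.4 m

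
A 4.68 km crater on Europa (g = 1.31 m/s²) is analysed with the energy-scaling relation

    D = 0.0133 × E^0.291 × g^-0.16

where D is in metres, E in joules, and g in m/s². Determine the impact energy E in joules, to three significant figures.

E ≈ 1.33 × 10^19 J

Rearranging: E = [D / (0.0133 · g^-0.16)]^(1/0.291).
D = 4680 m.
g^-0.16 = 1.31^-0.16 = 0.9577
D / (0.0133 × 0.9577) = 4680 / (0.01274) = 3.673 × 10^5
E = (3.673 × 10^5)^3.4364 = 1.329 × 10^19 J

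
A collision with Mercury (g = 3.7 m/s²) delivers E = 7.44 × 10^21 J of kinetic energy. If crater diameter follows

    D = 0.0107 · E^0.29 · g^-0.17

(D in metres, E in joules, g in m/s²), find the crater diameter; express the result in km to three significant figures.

D ≈ 18.9 km

E^0.29 = (7.44 × 10^21)^0.29 = 2.202 × 10^6
g^-0.17 = 3.7^-0.17 = 0.8006
D = 0.0107 × 2.202 × 10^6 × 0.8006 = 18863 m
   = 18.86 km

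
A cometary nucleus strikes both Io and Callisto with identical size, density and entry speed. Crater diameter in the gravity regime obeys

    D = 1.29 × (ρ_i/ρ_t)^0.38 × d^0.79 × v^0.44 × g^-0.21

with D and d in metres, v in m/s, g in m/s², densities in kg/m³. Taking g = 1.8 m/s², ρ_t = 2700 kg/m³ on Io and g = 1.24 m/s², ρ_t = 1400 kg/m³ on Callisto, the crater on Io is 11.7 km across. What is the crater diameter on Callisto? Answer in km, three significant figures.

The impactor-only factors (d, v, ρ_i) cancel in the ratio, leaving D_Callisto/D_Io = (g_Callisto/g_Io)^-0.21 · (ρ_t,Io/ρ_t,Callisto)^0.38.
(1.24/1.8)^-0.21 = 0.6889^-0.21 = 1.081
(2700/1400)^0.38 = 1.929^0.38 = 1.284
Ratio = 1.081 × 1.284 = 1.388
D_Callisto = 1.388 × 11.7 km = 16.2 km

D ≈ 16.2 km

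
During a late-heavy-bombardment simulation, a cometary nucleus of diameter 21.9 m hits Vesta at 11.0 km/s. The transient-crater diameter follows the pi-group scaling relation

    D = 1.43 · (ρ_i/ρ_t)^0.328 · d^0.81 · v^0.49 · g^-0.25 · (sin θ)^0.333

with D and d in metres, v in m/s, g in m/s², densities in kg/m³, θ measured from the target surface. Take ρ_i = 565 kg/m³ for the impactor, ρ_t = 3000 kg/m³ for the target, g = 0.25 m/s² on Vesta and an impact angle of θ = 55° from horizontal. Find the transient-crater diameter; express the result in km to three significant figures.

D ≈ 1.27 km

In SI units: v = 11000 m/s.
(ρ_i/ρ_t)^0.328 = (565/3000)^0.328 = 0.5783
d^0.81 = 21.9^0.81 = 12.18
v^0.49 = 11000^0.49 = 95.56
g^-0.25 = 0.25^-0.25 = 1.414
(sin 55°)^0.333 = 0.8192^0.333 = 0.9357
D = 1.43 × 0.5783 × 12.18 × 95.56 × 1.414 × 0.9357 = 1273 m
   = 1.273 km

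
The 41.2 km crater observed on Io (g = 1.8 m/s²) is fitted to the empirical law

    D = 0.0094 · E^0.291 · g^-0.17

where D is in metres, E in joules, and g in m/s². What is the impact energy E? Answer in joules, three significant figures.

Rearranging: E = [D / (0.0094 · g^-0.17)]^(1/0.291).
D = 41200 m.
g^-0.17 = 1.8^-0.17 = 0.9049
D / (0.0094 × 0.9049) = 41200 / (8.506 × 10^-3) = 4.844 × 10^6
E = (4.844 × 10^6)^3.4364 = 9.398 × 10^22 J

E ≈ 9.40 × 10^22 J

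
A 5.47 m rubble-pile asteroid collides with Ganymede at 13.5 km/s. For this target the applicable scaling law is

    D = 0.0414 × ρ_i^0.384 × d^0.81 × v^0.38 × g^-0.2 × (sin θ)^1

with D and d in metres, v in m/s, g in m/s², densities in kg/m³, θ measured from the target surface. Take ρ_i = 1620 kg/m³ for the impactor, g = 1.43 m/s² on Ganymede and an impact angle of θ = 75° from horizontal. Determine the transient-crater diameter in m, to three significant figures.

D ≈ 93.5 m

In SI units: v = 13500 m/s.
ρ_i^0.384 = 1620^0.384 = 17.08
d^0.81 = 5.47^0.81 = 3.961
v^0.38 = 13500^0.38 = 37.11
g^-0.2 = 1.43^-0.2 = 0.9310
(sin 75°)^1 = 0.9659^1 = 0.9659
D = 0.0414 × 17.08 × 3.961 × 37.11 × 0.9310 × 0.9659 = 93.47 m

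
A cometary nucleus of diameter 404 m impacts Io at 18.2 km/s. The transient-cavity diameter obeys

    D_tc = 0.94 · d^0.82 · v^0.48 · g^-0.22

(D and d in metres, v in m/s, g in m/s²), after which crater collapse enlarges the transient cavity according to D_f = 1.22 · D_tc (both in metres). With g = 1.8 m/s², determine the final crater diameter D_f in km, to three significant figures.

D_f ≈ 15.3 km

v = 18200 m/s.
d^0.82 = 404^0.82 = 137.2
v^0.48 = 18200^0.48 = 110.9
g^-0.22 = 1.8^-0.22 = 0.8787
D_tc = 0.94 × 137.2 × 110.9 × 0.8787 = 12570 m
D_f = 1.22 × 12570 = 15335 m
     = 15.34 km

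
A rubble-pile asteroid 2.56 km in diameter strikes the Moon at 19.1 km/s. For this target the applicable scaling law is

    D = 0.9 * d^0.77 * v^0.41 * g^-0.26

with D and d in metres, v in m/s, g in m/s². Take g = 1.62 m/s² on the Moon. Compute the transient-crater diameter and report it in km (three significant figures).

D ≈ 19.0 km

In SI units: d = 2560 m, v = 19100 m/s.
d^0.77 = 2560^0.77 = 421.1
v^0.41 = 19100^0.41 = 56.91
g^-0.26 = 1.62^-0.26 = 0.8821
D = 0.9 × 421.1 × 56.91 × 0.8821 = 19025 m
   = 19.03 km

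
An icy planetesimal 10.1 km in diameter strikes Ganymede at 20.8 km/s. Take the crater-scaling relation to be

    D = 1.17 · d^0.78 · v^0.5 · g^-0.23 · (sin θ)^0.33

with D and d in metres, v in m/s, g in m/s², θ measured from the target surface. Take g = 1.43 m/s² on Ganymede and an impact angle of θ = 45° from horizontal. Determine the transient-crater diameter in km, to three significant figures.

In SI units: d = 10100 m, v = 20800 m/s.
d^0.78 = 10100^0.78 = 1329
v^0.5 = 20800^0.5 = 144.2
g^-0.23 = 1.43^-0.23 = 0.9210
(sin 45°)^0.33 = 0.7071^0.33 = 0.8919
D = 1.17 × 1329 × 144.2 × 0.9210 × 0.8919 = 1.842 × 10^5 m
   = 184.2 km

D ≈ 184 km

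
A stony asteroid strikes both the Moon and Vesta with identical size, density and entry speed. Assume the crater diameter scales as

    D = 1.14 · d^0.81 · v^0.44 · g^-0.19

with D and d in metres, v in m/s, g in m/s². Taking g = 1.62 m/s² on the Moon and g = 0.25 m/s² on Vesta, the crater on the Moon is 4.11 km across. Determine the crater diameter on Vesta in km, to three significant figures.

D ≈ 5.86 km

All impactor-dependent factors cancel in the ratio, leaving D_Vesta/D_Moon = (g_Vesta/g_Moon)^-0.19.
(0.25/1.62)^-0.19 = 0.1543^-0.19 = 1.426
D_Vesta = 1.426 × 4.11 km = 5.86 km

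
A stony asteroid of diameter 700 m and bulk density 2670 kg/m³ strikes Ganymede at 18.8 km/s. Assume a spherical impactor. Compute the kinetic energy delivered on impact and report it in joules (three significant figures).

E ≈ 8.47 × 10^19 J

v = 18800 m/s.
Mass m = (π/6) ρ d³ = (π/6) × 2670 × (700)³ = 4.795 × 10^11 kg
E = ½ m v² = 0.5 × 4.795 × 10^11 × (18800)² = 8.474 × 10^19 J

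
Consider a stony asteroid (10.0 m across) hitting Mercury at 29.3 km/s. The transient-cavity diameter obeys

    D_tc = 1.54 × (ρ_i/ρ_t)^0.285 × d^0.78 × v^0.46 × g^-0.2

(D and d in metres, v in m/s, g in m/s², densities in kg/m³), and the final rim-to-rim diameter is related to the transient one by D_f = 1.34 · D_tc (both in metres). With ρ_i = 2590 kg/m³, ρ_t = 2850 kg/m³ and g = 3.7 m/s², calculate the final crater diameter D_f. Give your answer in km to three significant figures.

D_f ≈ 1.06 km

v = 29300 m/s.
(ρ_i/ρ_t)^0.285 = (2590/2850)^0.285 = 0.9731
d^0.78 = 10^0.78 = 6.026
v^0.46 = 29300^0.46 = 113.4
g^-0.2 = 3.7^-0.2 = 0.7698
D_tc = 1.54 × 0.9731 × 6.026 × 113.4 × 0.7698 = 788.3 m
D_f = 1.34 × 788.3 = 1056 m
     = 1.056 km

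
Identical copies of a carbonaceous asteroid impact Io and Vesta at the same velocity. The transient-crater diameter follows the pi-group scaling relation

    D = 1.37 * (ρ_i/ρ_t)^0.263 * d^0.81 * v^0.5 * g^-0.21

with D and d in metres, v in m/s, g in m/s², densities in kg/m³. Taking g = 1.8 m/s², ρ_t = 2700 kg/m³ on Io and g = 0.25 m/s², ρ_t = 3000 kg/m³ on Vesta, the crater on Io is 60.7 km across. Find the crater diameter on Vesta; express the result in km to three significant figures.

The impactor-only factors (d, v, ρ_i) cancel in the ratio, leaving D_Vesta/D_Io = (g_Vesta/g_Io)^-0.21 · (ρ_t,Io/ρ_t,Vesta)^0.263.
(0.25/1.8)^-0.21 = 0.1389^-0.21 = 1.514
(2700/3000)^0.263 = 0.9000^0.263 = 0.9727
Ratio = 1.514 × 0.9727 = 1.473
D_Vesta = 1.473 × 60.7 km = 89.4 km

D ≈ 89.4 km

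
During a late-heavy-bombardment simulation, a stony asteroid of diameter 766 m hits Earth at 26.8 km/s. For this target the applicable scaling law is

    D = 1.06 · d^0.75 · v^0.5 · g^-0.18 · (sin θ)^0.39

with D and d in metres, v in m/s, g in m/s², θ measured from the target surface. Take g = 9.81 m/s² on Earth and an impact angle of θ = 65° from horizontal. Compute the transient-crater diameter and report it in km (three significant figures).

D ≈ 16.1 km

In SI units: v = 26800 m/s.
d^0.75 = 766^0.75 = 145.6
v^0.5 = 26800^0.5 = 163.7
g^-0.18 = 9.81^-0.18 = 0.6630
(sin 65°)^0.39 = 0.9063^0.39 = 0.9624
D = 1.06 × 145.6 × 163.7 × 0.6630 × 0.9624 = 16121 m
   = 16.12 km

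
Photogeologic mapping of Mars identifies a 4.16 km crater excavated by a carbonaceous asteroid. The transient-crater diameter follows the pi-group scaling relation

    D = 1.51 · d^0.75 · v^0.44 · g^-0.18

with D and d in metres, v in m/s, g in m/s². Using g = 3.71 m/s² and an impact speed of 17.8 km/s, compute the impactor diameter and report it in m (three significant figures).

Rearranging for d: d = [D / (1.51 · 17800^0.44 · 3.71^-0.18)]^(1/0.75).
D = 4160 m.
17800^0.44 = 74.16
3.71^-0.18 = 0.7898
Denominator = 1.51 × 74.16 × 0.7898 = 88.44
D / 88.44 = 4160 / 88.44 = 47.04
d = 47.04^(1/0.75) = 47.04^1.3333 = 169.8 m

d ≈ 170 m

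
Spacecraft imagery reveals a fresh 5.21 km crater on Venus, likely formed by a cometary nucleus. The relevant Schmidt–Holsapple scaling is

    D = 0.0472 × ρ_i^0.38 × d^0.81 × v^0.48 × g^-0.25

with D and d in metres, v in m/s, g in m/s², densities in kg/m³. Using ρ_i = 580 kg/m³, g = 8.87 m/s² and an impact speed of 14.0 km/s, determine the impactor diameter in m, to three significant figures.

d ≈ 582 m

Rearranging for d: d = [D / (0.0472 · 580^0.38 · 14000^0.48 · 8.87^-0.25)]^(1/0.81).
D = 5210 m.
580^0.38 = 11.22
14000^0.48 = 97.76
8.87^-0.25 = 0.5795
Denominator = 0.0472 × 11.22 × 97.76 × 0.5795 = 30.00
D / 30.00 = 5210 / 30.00 = 173.7
d = 173.7^(1/0.81) = 173.7^1.2346 = 582.4 m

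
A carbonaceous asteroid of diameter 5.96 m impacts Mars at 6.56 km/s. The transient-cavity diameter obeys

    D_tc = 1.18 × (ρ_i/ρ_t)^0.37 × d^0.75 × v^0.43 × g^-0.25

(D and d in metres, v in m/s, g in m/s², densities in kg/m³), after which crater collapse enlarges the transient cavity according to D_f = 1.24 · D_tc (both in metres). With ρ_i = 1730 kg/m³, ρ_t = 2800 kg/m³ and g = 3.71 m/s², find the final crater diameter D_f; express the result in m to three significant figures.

D_f ≈ 147 m

v = 6560 m/s.
(ρ_i/ρ_t)^0.37 = (1730/2800)^0.37 = 0.8368
d^0.75 = 5.96^0.75 = 3.814
v^0.43 = 6560^0.43 = 43.78
g^-0.25 = 3.71^-0.25 = 0.7205
D_tc = 1.18 × 0.8368 × 3.814 × 43.78 × 0.7205 = 118.8 m
D_f = 1.24 × 118.8 = 147.3 m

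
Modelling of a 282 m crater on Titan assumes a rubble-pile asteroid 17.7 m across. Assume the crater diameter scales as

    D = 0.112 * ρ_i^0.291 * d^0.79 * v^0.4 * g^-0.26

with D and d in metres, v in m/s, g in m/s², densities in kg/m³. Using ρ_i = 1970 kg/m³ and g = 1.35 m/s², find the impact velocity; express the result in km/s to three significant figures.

Rearranging for v: v = [D / (0.112 · 1970^0.291 · 17.7^0.79 · 1.35^-0.26)]^(1/0.4).
1970^0.291 = 9.093
17.7^0.79 = 9.681
1.35^-0.26 = 0.9249
Denominator = 0.112 × 9.093 × 9.681 × 0.9249 = 9.119
D / 9.119 = 282 / 9.119 = 30.92
v = 30.92^(1/0.4) = 30.92^2.5 = 5316 m/s

v ≈ 5.32 km/s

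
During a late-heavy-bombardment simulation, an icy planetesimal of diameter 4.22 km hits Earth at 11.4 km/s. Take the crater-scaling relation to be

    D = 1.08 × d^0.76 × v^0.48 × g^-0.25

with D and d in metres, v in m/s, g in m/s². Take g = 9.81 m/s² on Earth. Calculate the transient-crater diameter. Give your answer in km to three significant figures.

D ≈ 30.8 km

In SI units: d = 4220 m, v = 11400 m/s.
d^0.76 = 4220^0.76 = 569.2
v^0.48 = 11400^0.48 = 88.58
g^-0.25 = 9.81^-0.25 = 0.5650
D = 1.08 × 569.2 × 88.58 × 0.5650 = 30766 m
   = 30.77 km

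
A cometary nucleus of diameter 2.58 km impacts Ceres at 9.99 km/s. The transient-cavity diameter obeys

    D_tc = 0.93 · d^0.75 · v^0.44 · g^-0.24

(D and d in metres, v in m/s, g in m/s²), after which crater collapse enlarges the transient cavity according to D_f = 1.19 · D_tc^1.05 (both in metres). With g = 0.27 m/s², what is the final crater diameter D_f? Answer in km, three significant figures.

In SI: d = 2580 m, v = 9990 m/s.
d^0.75 = 2580^0.75 = 362.0
v^0.44 = 9990^0.44 = 57.52
g^-0.24 = 0.27^-0.24 = 1.369
D_tc = 0.93 × 362.0 × 57.52 × 1.369 = 26510 m
D_f = 1.19 × (26510)^1.05 = 52496 m
     = 52.50 km

D_f ≈ 52.5 km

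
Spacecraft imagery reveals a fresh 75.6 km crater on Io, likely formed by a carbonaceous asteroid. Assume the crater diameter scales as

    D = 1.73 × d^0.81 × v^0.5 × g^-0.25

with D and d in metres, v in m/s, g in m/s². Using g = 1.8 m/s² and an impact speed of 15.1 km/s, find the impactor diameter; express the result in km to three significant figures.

Rearranging for d: d = [D / (1.73 · 15100^0.5 · 1.8^-0.25)]^(1/0.81).
D = 75600 m.
15100^0.5 = 122.9
1.8^-0.25 = 0.8633
Denominator = 1.73 × 122.9 × 0.8633 = 183.6
D / 183.6 = 75600 / 183.6 = 411.8
d = 411.8^(1/0.81) = 411.8^1.2346 = 1691 m

d ≈ 1.69 km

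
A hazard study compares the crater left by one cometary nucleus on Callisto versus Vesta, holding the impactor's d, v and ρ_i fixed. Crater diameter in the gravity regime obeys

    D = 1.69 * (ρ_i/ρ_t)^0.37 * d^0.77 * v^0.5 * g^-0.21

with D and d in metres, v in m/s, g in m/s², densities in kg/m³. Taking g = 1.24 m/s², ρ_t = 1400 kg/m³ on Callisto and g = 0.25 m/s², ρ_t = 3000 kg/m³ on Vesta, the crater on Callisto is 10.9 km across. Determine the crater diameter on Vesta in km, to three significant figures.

D ≈ 11.5 km

The impactor-only factors (d, v, ρ_i) cancel in the ratio, leaving D_Vesta/D_Callisto = (g_Vesta/g_Callisto)^-0.21 · (ρ_t,Callisto/ρ_t,Vesta)^0.37.
(0.25/1.24)^-0.21 = 0.2016^-0.21 = 1.400
(1400/3000)^0.37 = 0.4667^0.37 = 0.7543
Ratio = 1.400 × 0.7543 = 1.056
D_Vesta = 1.056 × 10.9 km = 11.5 km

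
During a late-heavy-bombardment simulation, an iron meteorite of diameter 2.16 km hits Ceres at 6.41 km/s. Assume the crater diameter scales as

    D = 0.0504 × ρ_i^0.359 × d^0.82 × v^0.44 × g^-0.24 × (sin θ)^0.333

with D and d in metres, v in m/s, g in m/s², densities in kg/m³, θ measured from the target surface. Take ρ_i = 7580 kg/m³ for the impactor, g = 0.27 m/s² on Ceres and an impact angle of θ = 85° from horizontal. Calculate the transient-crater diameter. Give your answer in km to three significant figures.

D ≈ 43.7 km

In SI units: d = 2160 m, v = 6410 m/s.
ρ_i^0.359 = 7580^0.359 = 24.71
d^0.82 = 2160^0.82 = 542.3
v^0.44 = 6410^0.44 = 47.32
g^-0.24 = 0.27^-0.24 = 1.369
(sin 85°)^0.333 = 0.9962^0.333 = 0.9987
D = 0.0504 × 24.71 × 542.3 × 47.32 × 1.369 × 0.9987 = 43694 m
   = 43.69 km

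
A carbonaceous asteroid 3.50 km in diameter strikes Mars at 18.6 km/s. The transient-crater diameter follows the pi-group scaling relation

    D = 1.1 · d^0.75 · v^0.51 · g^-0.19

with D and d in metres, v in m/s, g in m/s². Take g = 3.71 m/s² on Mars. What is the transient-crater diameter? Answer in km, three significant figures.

In SI units: d = 3500 m, v = 18600 m/s.
d^0.75 = 3500^0.75 = 455.0
v^0.51 = 18600^0.51 = 150.5
g^-0.19 = 3.71^-0.19 = 0.7795
D = 1.1 × 455.0 × 150.5 × 0.7795 = 58716 m
   = 58.72 km

D ≈ 58.7 km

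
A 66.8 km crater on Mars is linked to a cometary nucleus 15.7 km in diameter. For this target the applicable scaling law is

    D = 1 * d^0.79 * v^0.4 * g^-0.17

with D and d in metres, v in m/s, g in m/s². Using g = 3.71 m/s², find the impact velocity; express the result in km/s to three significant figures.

v ≈ 10.4 km/s

Rearranging for v: v = [D / (1 · 15700^0.79 · 3.71^-0.17)]^(1/0.4).
D = 66800 m.
15700^0.79 = 2064
3.71^-0.17 = 0.8002
Denominator = 1 × 2064 × 0.8002 = 1652
D / 1652 = 66800 / 1652 = 40.44
v = 40.44^(1/0.4) = 40.44^2.5 = 10400 m/s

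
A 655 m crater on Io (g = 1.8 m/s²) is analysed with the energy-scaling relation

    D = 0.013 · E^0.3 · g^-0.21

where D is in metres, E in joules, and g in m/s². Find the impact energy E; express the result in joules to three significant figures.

E ≈ 7.13 × 10^15 J

Rearranging: E = [D / (0.013 · g^-0.21)]^(1/0.3).
g^-0.21 = 1.8^-0.21 = 0.8839
D / (0.013 × 0.8839) = 655 / (0.01149) = 5.701 × 10^4
E = (5.701 × 10^4)^3.3333 = 7.129 × 10^15 J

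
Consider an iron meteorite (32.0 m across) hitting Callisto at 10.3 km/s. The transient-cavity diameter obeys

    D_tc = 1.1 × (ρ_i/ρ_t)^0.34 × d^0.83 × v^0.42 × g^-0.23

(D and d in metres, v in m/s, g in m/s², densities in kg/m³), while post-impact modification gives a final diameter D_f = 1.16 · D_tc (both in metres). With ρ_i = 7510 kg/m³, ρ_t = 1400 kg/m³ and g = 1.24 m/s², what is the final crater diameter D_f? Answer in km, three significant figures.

v = 10300 m/s.
(ρ_i/ρ_t)^0.34 = (7510/1400)^0.34 = 1.770
d^0.83 = 32^0.83 = 17.75
v^0.42 = 10300^0.42 = 48.46
g^-0.23 = 1.24^-0.23 = 0.9517
D_tc = 1.1 × 1.770 × 17.75 × 48.46 × 0.9517 = 1594 m
D_f = 1.16 × 1594 = 1849 m
     = 1.849 km

D_f ≈ 1.85 km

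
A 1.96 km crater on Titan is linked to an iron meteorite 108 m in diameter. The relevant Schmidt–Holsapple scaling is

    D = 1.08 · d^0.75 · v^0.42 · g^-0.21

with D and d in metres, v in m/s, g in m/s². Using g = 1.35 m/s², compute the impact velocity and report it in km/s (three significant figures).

v ≈ 15.6 km/s

Rearranging for v: v = [D / (1.08 · 108^0.75 · 1.35^-0.21)]^(1/0.42).
D = 1960 m.
108^0.75 = 33.50
1.35^-0.21 = 0.9389
Denominator = 1.08 × 33.50 × 0.9389 = 33.97
D / 33.97 = 1960 / 33.97 = 57.70
v = 57.70^(1/0.42) = 57.70^2.381 = 15608 m/s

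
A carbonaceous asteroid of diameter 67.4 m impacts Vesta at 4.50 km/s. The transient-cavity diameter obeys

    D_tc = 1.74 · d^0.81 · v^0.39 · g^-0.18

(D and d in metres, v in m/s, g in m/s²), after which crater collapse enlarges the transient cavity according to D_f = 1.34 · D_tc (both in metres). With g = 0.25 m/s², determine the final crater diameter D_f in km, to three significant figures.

v = 4500 m/s.
d^0.81 = 67.4^0.81 = 30.28
v^0.39 = 4500^0.39 = 26.59
g^-0.18 = 0.25^-0.18 = 1.283
D_tc = 1.74 × 30.28 × 26.59 × 1.283 = 1797 m
D_f = 1.34 × 1797 = 2408 m
     = 2.408 km

D_f ≈ 2.41 km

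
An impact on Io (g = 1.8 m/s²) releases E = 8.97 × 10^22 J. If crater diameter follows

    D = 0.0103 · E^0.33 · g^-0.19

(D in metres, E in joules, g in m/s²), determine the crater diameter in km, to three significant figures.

E^0.33 = (8.97 × 10^22)^0.33 = 3.753 × 10^7
g^-0.19 = 1.8^-0.19 = 0.8943
D = 0.0103 × 3.753 × 10^7 × 0.8943 = 3.457 × 10^5 m
   = 345.7 km

D ≈ 346 km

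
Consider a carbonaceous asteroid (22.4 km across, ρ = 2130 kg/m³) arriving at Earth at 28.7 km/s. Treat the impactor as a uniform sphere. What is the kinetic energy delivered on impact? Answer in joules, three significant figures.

E ≈ 5.16 × 10^24 J

d = 22400 m; v = 28700 m/s.
Mass m = (π/6) ρ d³ = (π/6) × 2130 × (22400)³ = 1.253 × 10^16 kg
E = ½ m v² = 0.5 × 1.253 × 10^16 × (28700)² = 5.160 × 10^24 J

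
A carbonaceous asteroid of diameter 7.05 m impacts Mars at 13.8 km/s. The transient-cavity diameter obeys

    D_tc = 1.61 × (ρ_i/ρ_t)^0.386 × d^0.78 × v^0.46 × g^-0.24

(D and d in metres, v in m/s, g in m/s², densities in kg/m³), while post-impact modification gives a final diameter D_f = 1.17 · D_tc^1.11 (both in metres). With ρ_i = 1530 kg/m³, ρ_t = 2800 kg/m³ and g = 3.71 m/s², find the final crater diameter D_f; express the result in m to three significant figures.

D_f ≈ 762 m

v = 13800 m/s.
(ρ_i/ρ_t)^0.386 = (1530/2800)^0.386 = 0.7919
d^0.78 = 7.05^0.78 = 4.588
v^0.46 = 13800^0.46 = 80.23
g^-0.24 = 3.71^-0.24 = 0.7300
D_tc = 1.61 × 0.7919 × 4.588 × 80.23 × 0.7300 = 342.6 m
D_f = 1.17 × (342.6)^1.11 = 761.7 m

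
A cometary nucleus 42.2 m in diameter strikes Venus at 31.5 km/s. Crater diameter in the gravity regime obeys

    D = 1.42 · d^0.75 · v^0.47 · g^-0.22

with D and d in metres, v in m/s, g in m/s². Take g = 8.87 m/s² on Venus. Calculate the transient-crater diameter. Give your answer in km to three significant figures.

In SI units: v = 31500 m/s.
d^0.75 = 42.2^0.75 = 16.56
v^0.47 = 31500^0.47 = 130.1
g^-0.22 = 8.87^-0.22 = 0.6187
D = 1.42 × 16.56 × 130.1 × 0.6187 = 1893 m
   = 1.893 km

D ≈ 1.89 km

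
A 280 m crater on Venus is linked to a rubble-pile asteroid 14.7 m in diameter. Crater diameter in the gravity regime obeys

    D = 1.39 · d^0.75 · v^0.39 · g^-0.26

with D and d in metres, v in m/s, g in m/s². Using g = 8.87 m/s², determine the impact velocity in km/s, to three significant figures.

v ≈ 19.7 km/s

Rearranging for v: v = [D / (1.39 · 14.7^0.75 · 8.87^-0.26)]^(1/0.39).
14.7^0.75 = 7.507
8.87^-0.26 = 0.5669
Denominator = 1.39 × 7.507 × 0.5669 = 5.915
D / 5.915 = 280 / 5.915 = 47.34
v = 47.34^(1/0.39) = 47.34^2.5641 = 19745 m/s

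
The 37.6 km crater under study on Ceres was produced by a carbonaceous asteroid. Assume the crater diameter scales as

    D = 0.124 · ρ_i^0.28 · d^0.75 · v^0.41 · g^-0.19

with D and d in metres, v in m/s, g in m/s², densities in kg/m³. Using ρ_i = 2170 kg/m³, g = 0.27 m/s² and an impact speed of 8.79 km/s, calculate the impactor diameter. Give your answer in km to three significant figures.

Rearranging for d: d = [D / (0.124 · 2170^0.28 · 8790^0.41 · 0.27^-0.19)]^(1/0.75).
D = 37600 m.
2170^0.28 = 8.594
8790^0.41 = 41.40
0.27^-0.19 = 1.282
Denominator = 0.124 × 8.594 × 41.40 × 1.282 = 56.56
D / 56.56 = 37600 / 56.56 = 664.8
d = 664.8^(1/0.75) = 664.8^1.3333 = 5801 m

d ≈ 5.80 km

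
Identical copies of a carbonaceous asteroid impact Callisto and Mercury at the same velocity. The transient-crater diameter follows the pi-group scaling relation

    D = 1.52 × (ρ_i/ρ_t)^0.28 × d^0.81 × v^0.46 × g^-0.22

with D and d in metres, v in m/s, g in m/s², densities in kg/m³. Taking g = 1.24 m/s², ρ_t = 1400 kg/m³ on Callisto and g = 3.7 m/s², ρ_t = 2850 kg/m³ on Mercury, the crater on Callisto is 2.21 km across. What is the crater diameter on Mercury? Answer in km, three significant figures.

D ≈ 1.42 km

The impactor-only factors (d, v, ρ_i) cancel in the ratio, leaving D_Mercury/D_Callisto = (g_Mercury/g_Callisto)^-0.22 · (ρ_t,Callisto/ρ_t,Mercury)^0.28.
(3.7/1.24)^-0.22 = 2.984^-0.22 = 0.7862
(1400/2850)^0.28 = 0.4912^0.28 = 0.8195
Ratio = 0.7862 × 0.8195 = 0.6443
D_Mercury = 0.6443 × 2.21 km = 1.42 km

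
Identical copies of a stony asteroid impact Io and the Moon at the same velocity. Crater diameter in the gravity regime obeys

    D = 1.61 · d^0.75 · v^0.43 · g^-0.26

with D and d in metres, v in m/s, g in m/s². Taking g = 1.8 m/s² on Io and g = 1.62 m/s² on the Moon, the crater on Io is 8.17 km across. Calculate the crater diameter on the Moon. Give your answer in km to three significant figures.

All impactor-dependent factors cancel in the ratio, leaving D_Moon/D_Io = (g_Moon/g_Io)^-0.26.
(1.62/1.8)^-0.26 = 0.9000^-0.26 = 1.028
D_Moon = 1.028 × 8.17 km = 8.40 km

D ≈ 8.40 km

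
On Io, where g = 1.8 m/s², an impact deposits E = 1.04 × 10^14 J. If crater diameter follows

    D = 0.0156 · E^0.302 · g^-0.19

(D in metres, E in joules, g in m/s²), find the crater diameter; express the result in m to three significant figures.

D ≈ 239 m

E^0.302 = (1.04 × 10^14)^0.302 = 1.711 × 10^4
g^-0.19 = 1.8^-0.19 = 0.8943
D = 0.0156 × 1.711 × 10^4 × 0.8943 = 238.7 m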